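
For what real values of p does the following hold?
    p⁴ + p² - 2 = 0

Let u = p². The equation becomes u² + u - 2 = 0.
Factor: (u - 1)(u + 2) = 0, so u = 1 or u = -2.
p² = 1 gives p = ±1.
p² = -2 < 0 has no real solution.

p = -1 or p = 1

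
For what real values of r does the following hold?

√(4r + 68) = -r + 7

Square both sides: 4r + 68 = (-r + 7)².
Expand and rearrange: r² - 18r - 19 = 0.
Solving gives r = 19 or r = -1.
Check each candidate in the original equation:
  r = 19: √(144) = 12, while -r + 7 = -12 — extraneous.
  r = -1: √(64) = 8, while -r + 7 = 8 — valid.

r = -1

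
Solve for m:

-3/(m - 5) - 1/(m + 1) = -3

Multiply both sides by (m - 5)(m + 1):
-3(m + 1) - (m - 5) = -3(m - 5)(m + 1).
Expand and collect terms: -3m^2 + 16m + 13 = 0.
By the quadratic formula, m = (-16 +/- sqrt(412)) / -6, so m ~= -0.7163 or m ~= 6.0496.
Neither value makes a denominator zero (m != 5, m != -1), so both are valid.

m = -0.7163 or m = 6.0496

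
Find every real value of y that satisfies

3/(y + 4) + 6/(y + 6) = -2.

Multiply both sides by (y + 4)(y + 6):
3(y + 6) + 6(y + 4) = -2(y + 4)(y + 6).
Expand and collect terms: -2y² - 29y - 90 = 0.
Factor or apply the quadratic formula: y = -10 or y = -4.5.
Neither value makes a denominator zero (y ≠ -4, y ≠ -6), so both are valid.

y = -10 or y = -4.5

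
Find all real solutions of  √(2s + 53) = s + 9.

s = -2

Square both sides: 2s + 53 = (s + 9)².
Expand and rearrange: s² + 16s + 28 = 0.
Solving gives s = -2 or s = -14.
Check each candidate in the original equation:
  s = -2: √(49) = 7, while s + 9 = 7 — valid.
  s = -14: √(25) = 5, while s + 9 = -5 — extraneous.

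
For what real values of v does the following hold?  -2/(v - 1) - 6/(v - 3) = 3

v = -0.5352 or v = 1.8685

Multiply both sides by (v - 1)(v - 3):
-2(v - 3) - 6(v - 1) = 3(v - 1)(v - 3).
Expand and collect terms: 3v² - 4v - 3 = 0.
By the quadratic formula, v = (4 ± √52) / 6, so v ≈ 1.8685 or v ≈ -0.5352.
Neither value makes a denominator zero (v ≠ 1, v ≠ 3), so both are valid.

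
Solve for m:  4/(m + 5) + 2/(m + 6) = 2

m = -5.7321 or m = -2.2679

Multiply both sides by (m + 5)(m + 6):
4(m + 6) + 2(m + 5) = 2(m + 5)(m + 6).
Expand and collect terms: 2m^2 + 16m + 26 = 0.
By the quadratic formula, m = (-16 +/- sqrt(48)) / 4, so m ~= -2.2679 or m ~= -5.7321.
Neither value makes a denominator zero (m != -5, m != -6), so both are valid.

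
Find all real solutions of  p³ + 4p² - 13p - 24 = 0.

p = -5.5616 or p = -1.4384 or p = 3

Possible rational roots are divisors of -24. Testing p = 3 gives 0, so (p - 3) is a factor.
Divide: p³ + 4p² - 13p - 24 = (p - 3)(p² + 7p + 8).
Apply the quadratic formula to p² + 7p + 8 = 0: p = (-7 ± √17)/2, i.e. p ≈ -1.4384 or p ≈ -5.5616.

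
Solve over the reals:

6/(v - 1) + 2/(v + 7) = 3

v = -6.4741 or v = 3.1407

Multiply both sides by (v - 1)(v + 7):
6(v + 7) + 2(v - 1) = 3(v - 1)(v + 7).
Expand and collect terms: 3v² + 10v - 61 = 0.
By the quadratic formula, v = (-10 ± √832) / 6, so v ≈ 3.1407 or v ≈ -6.4741.
Neither value makes a denominator zero (v ≠ 1, v ≠ -7), so both are valid.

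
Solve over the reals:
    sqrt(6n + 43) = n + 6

n = 1

Square both sides: 6n + 43 = (n + 6)^2.
Expand and rearrange: n^2 + 6n - 7 = 0.
Solving gives n = 1 or n = -7.
Check each candidate in the original equation:
  n = 1: sqrt(49) = 7, while n + 6 = 7 — valid.
  n = -7: sqrt(1) = 1, while n + 6 = -1 — extraneous.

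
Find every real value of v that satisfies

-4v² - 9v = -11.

Rearrange to standard form: -4v² - 9v + 11 = 0.
Discriminant: (-9)² − 4·(-4)·11 = 257.
Quadratic formula: v = (9 ± √257) / (-8).
So v = -√(257)/8 - 9/8 ≈ -3.1289 or v = -9/8 + √(257)/8 ≈ 0.8789.

v = -3.1289 or v = 0.8789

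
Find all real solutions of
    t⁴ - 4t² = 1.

t = -2.0582 or t = 2.0582

Let u = t². The equation becomes u² - 4u - 1 = 0.
By the quadratic formula, u = 2 + √(5) or u = 2 - √(5).
t² = 2 + √(5) gives t = ±√(2 + √(5)) ≈ ±2.0582.
t² = 2 - √(5) < 0 has no real solution.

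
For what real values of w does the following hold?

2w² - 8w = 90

w = -5 or w = 9

Bring every term to one side: 2w² - 8w - 90 = 0.
Factor: 2(w - 9)(w + 5) = 0.
So w = 9 or w = -5.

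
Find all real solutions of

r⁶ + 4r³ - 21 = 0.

r = -1.9129 or r = 1.4422

Let u = r³. The equation becomes u² + 4u - 21 = 0.
Factor: (u + 7)(u - 3) = 0, so u = -7 or u = 3.
r³ = -7 gives r = -∛(7) ≈ -1.9129.
r³ = 3 gives r = ∛(3) ≈ 1.4422.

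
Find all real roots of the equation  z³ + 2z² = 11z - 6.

z = -4.6458 or z = 0.6458 or z = 2

Rearrange: z³ + 2z² - 11z + 6 = 0.
Possible rational roots are divisors of 6. Testing z = 2 gives 0, so (z - 2) is a factor.
Divide: z³ + 2z² - 11z + 6 = (z - 2)(z² + 4z - 3).
Apply the quadratic formula to z² + 4z - 3 = 0: z = (-4 ± √28)/2, i.e. z ≈ 0.6458 or z ≈ -4.6458.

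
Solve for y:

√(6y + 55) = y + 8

y = -1

Square both sides: 6y + 55 = (y + 8)².
Expand and rearrange: y² + 10y + 9 = 0.
Solving gives y = -1 or y = -9.
Check each candidate in the original equation:
  y = -1: √(49) = 7, while y + 8 = 7 — valid.
  y = -9: √(1) = 1, while y + 8 = -1 — extraneous.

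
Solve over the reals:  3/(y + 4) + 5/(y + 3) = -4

Multiply both sides by (y + 4)(y + 3):
3(y + 3) + 5(y + 4) = -4(y + 4)(y + 3).
Expand and collect terms: -4y² - 36y - 77 = 0.
Factor or apply the quadratic formula: y = -5.5 or y = -3.5.
Neither value makes a denominator zero (y ≠ -4, y ≠ -3), so both are valid.

y = -5.5 or y = -3.5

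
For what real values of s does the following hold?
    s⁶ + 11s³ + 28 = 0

s = -1.9129 or s = -1.5874

Let u = s³. The equation becomes u² + 11u + 28 = 0.
Factor: (u + 4)(u + 7) = 0, so u = -4 or u = -7.
s³ = -4 gives s = -∛(4) ≈ -1.5874.
s³ = -7 gives s = -∛(7) ≈ -1.9129.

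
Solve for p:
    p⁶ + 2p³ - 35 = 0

p = -1.9129 or p = 1.71

Let u = p³. The equation becomes u² + 2u - 35 = 0.
Factor: (u - 5)(u + 7) = 0, so u = 5 or u = -7.
p³ = 5 gives p = ∛(5) ≈ 1.71.
p³ = -7 gives p = -∛(7) ≈ -1.9129.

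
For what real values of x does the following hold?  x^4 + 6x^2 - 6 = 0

Let u = x^2. The equation becomes u^2 + 6u - 6 = 0.
By the quadratic formula, u = -3 + sqrt(15) or u = -sqrt(15) - 3.
x^2 = -3 + sqrt(15) gives x = +/-sqrt(-3 + sqrt(15)) ~= +/-0.9343.
x^2 = -sqrt(15) - 3 < 0 has no real solution.

x = -0.9343 or x = 0.9343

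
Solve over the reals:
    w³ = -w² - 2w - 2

Rearrange: w³ + w² + 2w + 2 = 0.
Possible rational roots are divisors of 2. Testing w = -1 gives 0, so (w + 1) is a factor.
Divide: w³ + w² + 2w + 2 = (w + 1)(w² + 2).
The quadratic w² + 2 has discriminant -8 < 0, so no further real roots.

w = -1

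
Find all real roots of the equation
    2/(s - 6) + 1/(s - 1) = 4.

s = 1.2263 or s = 6.5237

Multiply both sides by (s - 6)(s - 1):
2(s - 1) + (s - 6) = 4(s - 6)(s - 1).
Expand and collect terms: 4s² - 31s + 32 = 0.
By the quadratic formula, s = (31 ± √449) / 8, so s ≈ 6.5237 or s ≈ 1.2263.
Neither value makes a denominator zero (s ≠ 6, s ≠ 1), so both are valid.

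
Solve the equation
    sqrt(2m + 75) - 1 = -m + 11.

Isolate the radical: sqrt(2m + 75) = -m + 12.
Square both sides: 2m + 75 = (-m + 12)^2.
Expand and rearrange: m^2 - 26m + 69 = 0.
Solving gives m = 23 or m = 3.
Check each candidate in the original equation:
  m = 23: sqrt(121) = 11, while -m + 12 = -11 — extraneous.
  m = 3: sqrt(81) = 9, while -m + 12 = 9 — valid.

m = 3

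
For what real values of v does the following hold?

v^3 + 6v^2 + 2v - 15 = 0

v = -5 or v = -2.3028 or v = 1.3028

Possible rational roots are divisors of -15. Testing v = -5 gives 0, so (v + 5) is a factor.
Divide: v^3 + 6v^2 + 2v - 15 = (v + 5)(v^2 + v - 3).
Apply the quadratic formula to v^2 + v - 3 = 0: v = (-1 +/- sqrt(13))/2, i.e. v ~= 1.3028 or v ~= -2.3028.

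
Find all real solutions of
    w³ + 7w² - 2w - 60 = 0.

Possible rational roots are divisors of -60. Testing w = -5 gives 0, so (w + 5) is a factor.
Divide: w³ + 7w² - 2w - 60 = (w + 5)(w² + 2w - 12).
Apply the quadratic formula to w² + 2w - 12 = 0: w = (-2 ± √52)/2, i.e. w ≈ 2.6056 or w ≈ -4.6056.

w = -5 or w = -4.6056 or w = 2.6056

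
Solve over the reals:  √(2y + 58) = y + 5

Square both sides: 2y + 58 = (y + 5)².
Expand and rearrange: y² + 8y - 33 = 0.
Solving gives y = 3 or y = -11.
Check each candidate in the original equation:
  y = 3: √(64) = 8, while y + 5 = 8 — valid.
  y = -11: √(36) = 6, while y + 5 = -6 — extraneous.

y = 3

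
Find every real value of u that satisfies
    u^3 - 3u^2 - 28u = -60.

Rearrange: u^3 - 3u^2 - 28u + 60 = 0.
Possible rational roots are divisors of 60. Testing u = -5 gives 0, so (u + 5) is a factor.
Divide: u^3 - 3u^2 - 28u + 60 = (u + 5)(u^2 - 8u + 12).
Factor the quadratic: u = 6 or u = 2.

u = -5 or u = 2 or u = 6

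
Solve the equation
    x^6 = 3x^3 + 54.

Let u = x^3. The equation becomes u^2 - 3u - 54 = 0.
Factor: (u + 6)(u - 9) = 0, so u = -6 or u = 9.
x^3 = -6 gives x = -(6)^(1/3) ~= -1.8171.
x^3 = 9 gives x = (9)^(1/3) ~= 2.0801.

x = -1.8171 or x = 2.0801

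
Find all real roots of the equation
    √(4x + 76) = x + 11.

x = -3

Square both sides: 4x + 76 = (x + 11)².
Expand and rearrange: x² + 18x + 45 = 0.
Solving gives x = -3 or x = -15.
Check each candidate in the original equation:
  x = -3: √(64) = 8, while x + 11 = 8 — valid.
  x = -15: √(16) = 4, while x + 11 = -4 — extraneous.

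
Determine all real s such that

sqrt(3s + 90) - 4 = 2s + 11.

Isolate the radical: sqrt(3s + 90) = 2s + 15.
Square both sides: 3s + 90 = (2s + 15)^2.
Expand and rearrange: 4s^2 + 57s + 135 = 0.
Solving gives s = -3 or s = -11.25.
Check each candidate in the original equation:
  s = -3: sqrt(81) = 9, while 2s + 15 = 9 — valid.
  s = -11.25: sqrt(56.25) = 7.5, while 2s + 15 = -7.5 — extraneous.

s = -3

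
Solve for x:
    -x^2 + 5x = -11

Rearrange to standard form: -x^2 + 5x + 11 = 0.
Discriminant: (5)^2 - 4*(-1)*11 = 69.
Quadratic formula: x = (-5 +/- sqrt(69)) / (-2).
So x = 5/2 - sqrt(69)/2 ~= -1.6533 or x = 5/2 + sqrt(69)/2 ~= 6.6533.

x = -1.6533 or x = 6.6533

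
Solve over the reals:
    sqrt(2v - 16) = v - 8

Square both sides: 2v - 16 = (v - 8)^2.
Expand and rearrange: v^2 - 18v + 80 = 0.
Solving gives v = 10 or v = 8.
Check each candidate in the original equation:
  v = 10: sqrt(4) = 2, while v - 8 = 2 — valid.
  v = 8: sqrt(0) = 0, while v - 8 = 0 — valid.

v = 8 or v = 10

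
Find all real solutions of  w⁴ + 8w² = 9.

Let u = w². The equation becomes u² + 8u - 9 = 0.
Factor: (u + 9)(u - 1) = 0, so u = -9 or u = 1.
w² = -9 < 0 has no real solution.
w² = 1 gives w = ±1.

w = -1 or w = 1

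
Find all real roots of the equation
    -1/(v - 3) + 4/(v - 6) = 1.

Multiply both sides by (v - 3)(v - 6):
-(v - 6) + 4(v - 3) = (v - 3)(v - 6).
Expand and collect terms: v^2 - 12v + 24 = 0.
By the quadratic formula, v = (12 +/- sqrt(48)) / 2, so v ~= 9.4641 or v ~= 2.5359.
Neither value makes a denominator zero (v != 3, v != 6), so both are valid.

v = 2.5359 or v = 9.4641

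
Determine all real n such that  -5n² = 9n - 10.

Rearrange to standard form: -5n² - 9n + 10 = 0.
Discriminant: (-9)² − 4·(-5)·10 = 281.
Quadratic formula: n = (9 ± √281) / (-10).
So n = -√(281)/10 - 9/10 ≈ -2.5763 or n = -9/10 + √(281)/10 ≈ 0.7763.

n = -2.5763 or n = 0.7763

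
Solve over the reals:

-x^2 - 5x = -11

Rearrange to standard form: -x^2 - 5x + 11 = 0.
Discriminant: (-5)^2 - 4*(-1)*11 = 69.
Quadratic formula: x = (5 +/- sqrt(69)) / (-2).
So x = -sqrt(69)/2 - 5/2 ~= -6.6533 or x = -5/2 + sqrt(69)/2 ~= 1.6533.

x = -6.6533 or x = 1.6533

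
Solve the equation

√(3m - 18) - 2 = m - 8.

m = 6 or m = 9

Isolate the radical: √(3m - 18) = m - 6.
Square both sides: 3m - 18 = (m - 6)².
Expand and rearrange: m² - 15m + 54 = 0.
Solving gives m = 9 or m = 6.
Check each candidate in the original equation:
  m = 9: √(9) = 3, while m - 6 = 3 — valid.
  m = 6: √(0) = 0, while m - 6 = 0 — valid.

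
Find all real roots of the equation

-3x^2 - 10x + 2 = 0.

Discriminant: (-10)^2 - 4*(-3)*2 = 124.
Quadratic formula: x = (10 +/- sqrt(124)) / (-6).
So x = -sqrt(31)/3 - 5/3 ~= -3.5226 or x = -5/3 + sqrt(31)/3 ~= 0.1893.

x = -3.5226 or x = 0.1893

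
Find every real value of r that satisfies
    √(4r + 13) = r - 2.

Square both sides: 4r + 13 = (r - 2)².
Expand and rearrange: r² - 8r - 9 = 0.
Solving gives r = 9 or r = -1.
Check each candidate in the original equation:
  r = 9: √(49) = 7, while r - 2 = 7 — valid.
  r = -1: √(9) = 3, while r - 2 = -3 — extraneous.

r = 9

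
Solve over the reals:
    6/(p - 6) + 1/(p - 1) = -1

p = -2.4495 or p = 2.4495

Multiply both sides by (p - 6)(p - 1):
6(p - 1) + (p - 6) = -(p - 6)(p - 1).
Expand and collect terms: -p^2 + 6 = 0.
By the quadratic formula, p = (0 +/- sqrt(24)) / -2, so p ~= -2.4495 or p ~= 2.4495.
Neither value makes a denominator zero (p != 6, p != 1), so both are valid.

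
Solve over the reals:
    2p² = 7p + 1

p = -0.1375 or p = 3.6375

Rearrange to standard form: 2p² - 7p - 1 = 0.
Discriminant: (-7)² − 4·2·(-1) = 57.
Quadratic formula: p = (7 ± √57) / 4.
So p = 7/4 + √(57)/4 ≈ 3.6375 or p = 7/4 - √(57)/4 ≈ -0.1375.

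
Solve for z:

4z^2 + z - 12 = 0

Discriminant: (1)^2 - 4*4*(-12) = 193.
Quadratic formula: z = (-1 +/- sqrt(193)) / 8.
So z = -1/8 + sqrt(193)/8 ~= 1.6116 or z = -sqrt(193)/8 - 1/8 ~= -1.8616.

z = -1.8616 or z = 1.6116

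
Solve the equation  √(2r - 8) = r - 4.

Square both sides: 2r - 8 = (r - 4)².
Expand and rearrange: r² - 10r + 24 = 0.
Solving gives r = 6 or r = 4.
Check each candidate in the original equation:
  r = 6: √(4) = 2, while r - 4 = 2 — valid.
  r = 4: √(0) = 0, while r - 4 = 0 — valid.

r = 4 or r = 6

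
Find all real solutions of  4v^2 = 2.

v = -0.7071 or v = 0.7071

Rearrange to standard form: 4v^2 - 2 = 0.
Discriminant: (0)^2 - 4*4*(-2) = 32.
Quadratic formula: v = (0 +/- sqrt(32)) / 8.
So v = sqrt(2)/2 ~= 0.7071 or v = -sqrt(2)/2 ~= -0.7071.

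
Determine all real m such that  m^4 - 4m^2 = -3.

Let u = m^2. The equation becomes u^2 - 4u + 3 = 0.
Factor: (u - 1)(u - 3) = 0, so u = 1 or u = 3.
m^2 = 1 gives m = +/-1.
m^2 = 3 gives m = +/-sqrt(3) ~= +/-1.7321.

m = -1.7321 or m = -1 or m = 1 or m = 1.7321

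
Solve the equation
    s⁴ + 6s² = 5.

s = -0.8612 or s = 0.8612

Let u = s². The equation becomes u² + 6u - 5 = 0.
By the quadratic formula, u = -3 + √(14) or u = -√(14) - 3.
s² = -3 + √(14) gives s = ±√(-3 + √(14)) ≈ ±0.8612.
s² = -√(14) - 3 < 0 has no real solution.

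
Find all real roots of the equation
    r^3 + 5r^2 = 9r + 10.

Rearrange: r^3 + 5r^2 - 9r - 10 = 0.
Possible rational roots are divisors of -10. Testing r = 2 gives 0, so (r - 2) is a factor.
Divide: r^3 + 5r^2 - 9r - 10 = (r - 2)(r^2 + 7r + 5).
Apply the quadratic formula to r^2 + 7r + 5 = 0: r = (-7 +/- sqrt(29))/2, i.e. r ~= -0.8074 or r ~= -6.1926.

r = -6.1926 or r = -0.8074 or r = 2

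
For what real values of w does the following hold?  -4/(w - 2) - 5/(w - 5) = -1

Multiply both sides by (w - 2)(w - 5):
-4(w - 5) - 5(w - 2) = -(w - 2)(w - 5).
Expand and collect terms: -w² + 16w - 40 = 0.
By the quadratic formula, w = (-16 ± √96) / -2, so w ≈ 3.101 or w ≈ 12.899.
Neither value makes a denominator zero (w ≠ 2, w ≠ 5), so both are valid.

w = 3.101 or w = 12.899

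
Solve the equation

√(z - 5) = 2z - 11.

Square both sides: z - 5 = (2z - 11)².
Expand and rearrange: 4z² - 45z + 126 = 0.
Solving gives z = 6 or z = 5.25.
Check each candidate in the original equation:
  z = 6: √(1) = 1, while 2z - 11 = 1 — valid.
  z = 5.25: √(0.25) = 0.5, while 2z - 11 = -0.5 — extraneous.

z = 6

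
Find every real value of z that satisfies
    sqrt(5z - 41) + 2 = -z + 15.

z = 10

Isolate the radical: sqrt(5z - 41) = -z + 13.
Square both sides: 5z - 41 = (-z + 13)^2.
Expand and rearrange: z^2 - 31z + 210 = 0.
Solving gives z = 21 or z = 10.
Check each candidate in the original equation:
  z = 21: sqrt(64) = 8, while -z + 13 = -8 — extraneous.
  z = 10: sqrt(9) = 3, while -z + 13 = 3 — valid.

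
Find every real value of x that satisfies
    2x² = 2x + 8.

x = -1.5616 or x = 2.5616

Rearrange to standard form: 2x² - 2x - 8 = 0.
Discriminant: (-2)² − 4·2·(-8) = 68.
Quadratic formula: x = (2 ± √68) / 4.
So x = 1/2 + √(17)/2 ≈ 2.5616 or x = 1/2 - √(17)/2 ≈ -1.5616.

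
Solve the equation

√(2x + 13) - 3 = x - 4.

Isolate the radical: √(2x + 13) = x - 1.
Square both sides: 2x + 13 = (x - 1)².
Expand and rearrange: x² - 4x - 12 = 0.
Solving gives x = 6 or x = -2.
Check each candidate in the original equation:
  x = 6: √(25) = 5, while x - 1 = 5 — valid.
  x = -2: √(9) = 3, while x - 1 = -3 — extraneous.

x = 6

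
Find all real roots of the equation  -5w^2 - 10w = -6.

Rearrange to standard form: -5w^2 - 10w + 6 = 0.
Discriminant: (-10)^2 - 4*(-5)*6 = 220.
Quadratic formula: w = (10 +/- sqrt(220)) / (-10).
So w = -sqrt(55)/5 - 1 ~= -2.4832 or w = -1 + sqrt(55)/5 ~= 0.4832.

w = -2.4832 or w = 0.4832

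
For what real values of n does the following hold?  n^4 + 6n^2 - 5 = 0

Let u = n^2. The equation becomes u^2 + 6u - 5 = 0.
By the quadratic formula, u = -3 + sqrt(14) or u = -sqrt(14) - 3.
n^2 = -3 + sqrt(14) gives n = +/-sqrt(-3 + sqrt(14)) ~= +/-0.8612.
n^2 = -sqrt(14) - 3 < 0 has no real solution.

n = -0.8612 or n = 0.8612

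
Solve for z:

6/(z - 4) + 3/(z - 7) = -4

z = 2.2208 or z = 6.5292

Multiply both sides by (z - 4)(z - 7):
6(z - 7) + 3(z - 4) = -4(z - 4)(z - 7).
Expand and collect terms: -4z² + 35z - 58 = 0.
By the quadratic formula, z = (-35 ± √297) / -8, so z ≈ 2.2208 or z ≈ 6.5292.
Neither value makes a denominator zero (z ≠ 4, z ≠ 7), so both are valid.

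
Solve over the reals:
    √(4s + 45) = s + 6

Square both sides: 4s + 45 = (s + 6)².
Expand and rearrange: s² + 8s - 9 = 0.
Solving gives s = 1 or s = -9.
Check each candidate in the original equation:
  s = 1: √(49) = 7, while s + 6 = 7 — valid.
  s = -9: √(9) = 3, while s + 6 = -3 — extraneous.

s = 1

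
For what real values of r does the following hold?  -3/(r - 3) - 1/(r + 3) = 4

Multiply both sides by (r - 3)(r + 3):
-3(r + 3) - (r - 3) = 4(r - 3)(r + 3).
Expand and collect terms: 4r² + 4r - 30 = 0.
By the quadratic formula, r = (-4 ± √496) / 8, so r ≈ 2.2839 or r ≈ -3.2839.
Neither value makes a denominator zero (r ≠ 3, r ≠ -3), so both are valid.

r = -3.2839 or r = 2.2839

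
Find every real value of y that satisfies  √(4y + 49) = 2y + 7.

y = 0

Square both sides: 4y + 49 = (2y + 7)².
Expand and rearrange: 4y² + 24y = 0.
Solving gives y = 0 or y = -6.
Check each candidate in the original equation:
  y = 0: √(49) = 7, while 2y + 7 = 7 — valid.
  y = -6: √(25) = 5, while 2y + 7 = -5 — extraneous.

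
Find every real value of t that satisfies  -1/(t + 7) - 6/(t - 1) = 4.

t = -7.3051 or t = -0.4449

Multiply both sides by (t + 7)(t - 1):
-(t - 1) - 6(t + 7) = 4(t + 7)(t - 1).
Expand and collect terms: 4t^2 + 31t + 13 = 0.
By the quadratic formula, t = (-31 +/- sqrt(753)) / 8, so t ~= -0.4449 or t ~= -7.3051.
Neither value makes a denominator zero (t != -7, t != 1), so both are valid.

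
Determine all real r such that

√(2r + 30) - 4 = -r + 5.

r = 3

Isolate the radical: √(2r + 30) = -r + 9.
Square both sides: 2r + 30 = (-r + 9)².
Expand and rearrange: r² - 20r + 51 = 0.
Solving gives r = 17 or r = 3.
Check each candidate in the original equation:
  r = 17: √(64) = 8, while -r + 9 = -8 — extraneous.
  r = 3: √(36) = 6, while -r + 9 = 6 — valid.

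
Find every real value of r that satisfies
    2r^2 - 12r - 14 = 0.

Factor: 2(r - 7)(r + 1) = 0.
So r = 7 or r = -1.

r = -1 or r = 7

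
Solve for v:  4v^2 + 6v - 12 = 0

v = -2.6375 or v = 1.1375

Discriminant: (6)^2 - 4*4*(-12) = 228.
Quadratic formula: v = (-6 +/- sqrt(228)) / 8.
So v = -3/4 + sqrt(57)/4 ~= 1.1375 or v = -sqrt(57)/4 - 3/4 ~= -2.6375.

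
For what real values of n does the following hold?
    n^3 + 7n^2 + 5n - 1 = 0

Possible rational roots are divisors of -1. Testing n = -1 gives 0, so (n + 1) is a factor.
Divide: n^3 + 7n^2 + 5n - 1 = (n + 1)(n^2 + 6n - 1).
Apply the quadratic formula to n^2 + 6n - 1 = 0: n = (-6 +/- sqrt(40))/2, i.e. n ~= 0.1623 or n ~= -6.1623.

n = -6.1623 or n = -1 or n = 0.1623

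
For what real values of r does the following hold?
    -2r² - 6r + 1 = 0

Discriminant: (-6)² − 4·(-2)·1 = 44.
Quadratic formula: r = (6 ± √44) / (-4).
So r = -√(11)/2 - 3/2 ≈ -3.1583 or r = -3/2 + √(11)/2 ≈ 0.1583.

r = -3.1583 or r = 0.1583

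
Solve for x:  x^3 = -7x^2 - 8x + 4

x = -5.3723 or x = -2 or x = 0.3723

Rearrange: x^3 + 7x^2 + 8x - 4 = 0.
Possible rational roots are divisors of -4. Testing x = -2 gives 0, so (x + 2) is a factor.
Divide: x^3 + 7x^2 + 8x - 4 = (x + 2)(x^2 + 5x - 2).
Apply the quadratic formula to x^2 + 5x - 2 = 0: x = (-5 +/- sqrt(33))/2, i.e. x ~= 0.3723 or x ~= -5.3723.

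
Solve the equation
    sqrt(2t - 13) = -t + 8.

t = 7

Square both sides: 2t - 13 = (-t + 8)^2.
Expand and rearrange: t^2 - 18t + 77 = 0.
Solving gives t = 11 or t = 7.
Check each candidate in the original equation:
  t = 11: sqrt(9) = 3, while -t + 8 = -3 — extraneous.
  t = 7: sqrt(1) = 1, while -t + 8 = 1 — valid.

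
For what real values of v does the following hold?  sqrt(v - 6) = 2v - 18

v = 10

Square both sides: v - 6 = (2v - 18)^2.
Expand and rearrange: 4v^2 - 73v + 330 = 0.
Solving gives v = 10 or v = 8.25.
Check each candidate in the original equation:
  v = 10: sqrt(4) = 2, while 2v - 18 = 2 — valid.
  v = 8.25: sqrt(2.25) = 1.5, while 2v - 18 = -1.5 — extraneous.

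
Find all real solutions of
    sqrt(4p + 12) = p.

p = 6

Square both sides: 4p + 12 = (p)^2.
Expand and rearrange: p^2 - 4p - 12 = 0.
Solving gives p = 6 or p = -2.
Check each candidate in the original equation:
  p = 6: sqrt(36) = 6, while p = 6 — valid.
  p = -2: sqrt(4) = 2, while p = -2 — extraneous.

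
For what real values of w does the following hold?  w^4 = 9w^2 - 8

Let u = w^2. The equation becomes u^2 - 9u + 8 = 0.
Factor: (u - 1)(u - 8) = 0, so u = 1 or u = 8.
w^2 = 1 gives w = +/-1.
w^2 = 8 gives w = +/-2*sqrt(2) ~= +/-2.8284.

w = -2.8284 or w = -1 or w = 1 or w = 2.8284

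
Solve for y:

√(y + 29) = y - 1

y = 7

Square both sides: y + 29 = (y - 1)².
Expand and rearrange: y² - 3y - 28 = 0.
Solving gives y = 7 or y = -4.
Check each candidate in the original equation:
  y = 7: √(36) = 6, while y - 1 = 6 — valid.
  y = -4: √(25) = 5, while y - 1 = -5 — extraneous.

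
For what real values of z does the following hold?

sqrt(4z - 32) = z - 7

z = 9

Square both sides: 4z - 32 = (z - 7)^2.
Expand and rearrange: z^2 - 18z + 81 = 0.
This gives the repeated root z = 9.
Check in the original equation:
  z = 9: sqrt(4) = 2, while z - 7 = 2 — valid.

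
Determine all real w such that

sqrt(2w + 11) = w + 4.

Square both sides: 2w + 11 = (w + 4)^2.
Expand and rearrange: w^2 + 6w + 5 = 0.
Solving gives w = -1 or w = -5.
Check each candidate in the original equation:
  w = -1: sqrt(9) = 3, while w + 4 = 3 — valid.
  w = -5: sqrt(1) = 1, while w + 4 = -1 — extraneous.

w = -1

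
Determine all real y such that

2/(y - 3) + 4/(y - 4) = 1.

y = 3.2984 or y = 9.7016

Multiply both sides by (y - 3)(y - 4):
2(y - 4) + 4(y - 3) = (y - 3)(y - 4).
Expand and collect terms: y^2 - 13y + 32 = 0.
By the quadratic formula, y = (13 +/- sqrt(41)) / 2, so y ~= 9.7016 or y ~= 3.2984.
Neither value makes a denominator zero (y != 3, y != 4), so both are valid.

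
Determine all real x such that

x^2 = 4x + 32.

Bring every term to one side: x^2 - 4x - 32 = 0.
Factor: (x + 4)(x - 8) = 0.
So x = -4 or x = 8.

x = -4 or x = 8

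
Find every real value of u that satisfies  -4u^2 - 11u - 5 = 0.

Discriminant: (-11)^2 - 4*(-4)*(-5) = 41.
Quadratic formula: u = (11 +/- sqrt(41)) / (-8).
So u = -11/8 - sqrt(41)/8 ~= -2.1754 or u = -11/8 + sqrt(41)/8 ~= -0.5746.

u = -2.1754 or u = -0.5746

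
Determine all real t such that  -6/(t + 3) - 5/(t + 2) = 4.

Multiply both sides by (t + 3)(t + 2):
-6(t + 2) - 5(t + 3) = 4(t + 3)(t + 2).
Expand and collect terms: 4t² + 31t + 51 = 0.
By the quadratic formula, t = (-31 ± √145) / 8, so t ≈ -2.3698 or t ≈ -5.3802.
Neither value makes a denominator zero (t ≠ -3, t ≠ -2), so both are valid.

t = -5.3802 or t = -2.3698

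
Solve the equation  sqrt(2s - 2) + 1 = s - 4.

Isolate the radical: sqrt(2s - 2) = s - 5.
Square both sides: 2s - 2 = (s - 5)^2.
Expand and rearrange: s^2 - 12s + 27 = 0.
Solving gives s = 9 or s = 3.
Check each candidate in the original equation:
  s = 9: sqrt(16) = 4, while s - 5 = 4 — valid.
  s = 3: sqrt(4) = 2, while s - 5 = -2 — extraneous.

s = 9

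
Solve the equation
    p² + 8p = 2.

p = -8.2426 or p = 0.2426

Rearrange to standard form: p² + 8p - 2 = 0.
Discriminant: (8)² − 4·1·(-2) = 72.
Quadratic formula: p = (-8 ± √72) / 2.
So p = -4 + 3·√(2) ≈ 0.2426 or p = -3·√(2) - 4 ≈ -8.2426.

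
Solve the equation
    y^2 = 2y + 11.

y = -2.4641 or y = 4.4641

Rearrange to standard form: y^2 - 2y - 11 = 0.
Discriminant: (-2)^2 - 4*1*(-11) = 48.
Quadratic formula: y = (2 +/- sqrt(48)) / 2.
So y = 1 + 2*sqrt(3) ~= 4.4641 or y = 1 - 2*sqrt(3) ~= -2.4641.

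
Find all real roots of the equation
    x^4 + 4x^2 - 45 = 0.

Let u = x^2. The equation becomes u^2 + 4u - 45 = 0.
Factor: (u - 5)(u + 9) = 0, so u = 5 or u = -9.
x^2 = 5 gives x = +/-sqrt(5) ~= +/-2.2361.
x^2 = -9 < 0 has no real solution.

x = -2.2361 or x = 2.2361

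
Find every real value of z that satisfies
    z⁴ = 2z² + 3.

Let u = z². The equation becomes u² - 2u - 3 = 0.
Factor: (u - 3)(u + 1) = 0, so u = 3 or u = -1.
z² = 3 gives z = ±√(3) ≈ ±1.7321.
z² = -1 < 0 has no real solution.

z = -1.7321 or z = 1.7321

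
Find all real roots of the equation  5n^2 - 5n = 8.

n = -0.8601 or n = 1.8601

Rearrange to standard form: 5n^2 - 5n - 8 = 0.
Discriminant: (-5)^2 - 4*5*(-8) = 185.
Quadratic formula: n = (5 +/- sqrt(185)) / 10.
So n = 1/2 + sqrt(185)/10 ~= 1.8601 or n = 1/2 - sqrt(185)/10 ~= -0.8601.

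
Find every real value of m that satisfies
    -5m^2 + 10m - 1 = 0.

Discriminant: (10)^2 - 4*(-5)*(-1) = 80.
Quadratic formula: m = (-10 +/- sqrt(80)) / (-10).
So m = 1 - 2*sqrt(5)/5 ~= 0.1056 or m = 2*sqrt(5)/5 + 1 ~= 1.8944.

m = 0.1056 or m = 1.8944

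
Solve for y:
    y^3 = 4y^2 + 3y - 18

Rearrange: y^3 - 4y^2 - 3y + 18 = 0.
Possible rational roots are divisors of 18. Testing y = -2 gives 0, so (y + 2) is a factor.
Divide: y^3 - 4y^2 - 3y + 18 = (y + 2)(y^2 - 6y + 9).
The quadratic has the repeated root y = 3.

y = -2 or y = 3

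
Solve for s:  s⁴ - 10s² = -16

Let u = s². The equation becomes u² - 10u + 16 = 0.
Factor: (u - 2)(u - 8) = 0, so u = 2 or u = 8.
s² = 2 gives s = ±√(2) ≈ ±1.4142.
s² = 8 gives s = ±2·√(2) ≈ ±2.8284.

s = -2.8284 or s = -1.4142 or s = 1.4142 or s = 2.8284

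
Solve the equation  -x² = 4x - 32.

x = -8 or x = 4

Bring every term to one side: -x² - 4x + 32 = 0.
Factor: -1(x - 4)(x + 8) = 0.
So x = 4 or x = -8.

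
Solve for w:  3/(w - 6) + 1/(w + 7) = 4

w = -6.7639 or w = 6.7639

Multiply both sides by (w - 6)(w + 7):
3(w + 7) + (w - 6) = 4(w - 6)(w + 7).
Expand and collect terms: 4w² - 183 = 0.
By the quadratic formula, w = (0 ± √2928) / 8, so w ≈ 6.7639 or w ≈ -6.7639.
Neither value makes a denominator zero (w ≠ 6, w ≠ -7), so both are valid.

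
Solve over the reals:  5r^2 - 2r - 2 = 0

r = -0.4633 or r = 0.8633

Discriminant: (-2)^2 - 4*5*(-2) = 44.
Quadratic formula: r = (2 +/- sqrt(44)) / 10.
So r = 1/5 + sqrt(11)/5 ~= 0.8633 or r = 1/5 - sqrt(11)/5 ~= -0.4633.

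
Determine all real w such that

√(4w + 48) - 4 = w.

w = 4

Isolate the radical: √(4w + 48) = w + 4.
Square both sides: 4w + 48 = (w + 4)².
Expand and rearrange: w² + 4w - 32 = 0.
Solving gives w = 4 or w = -8.
Check each candidate in the original equation:
  w = 4: √(64) = 8, while w + 4 = 8 — valid.
  w = -8: √(16) = 4, while w + 4 = -4 — extraneous.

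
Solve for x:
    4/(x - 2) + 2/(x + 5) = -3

Multiply both sides by (x - 2)(x + 5):
4(x + 5) + 2(x - 2) = -3(x - 2)(x + 5).
Expand and collect terms: -3x² - 15x + 14 = 0.
By the quadratic formula, x = (15 ± √393) / -6, so x ≈ -5.804 or x ≈ 0.804.
Neither value makes a denominator zero (x ≠ 2, x ≠ -5), so both are valid.

x = -5.804 or x = 0.804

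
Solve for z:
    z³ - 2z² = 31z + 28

z = -4 or z = -1 or z = 7

Rearrange: z³ - 2z² - 31z - 28 = 0.
Possible rational roots are divisors of -28. Testing z = -4 gives 0, so (z + 4) is a factor.
Divide: z³ - 2z² - 31z - 28 = (z + 4)(z² - 6z - 7).
Factor the quadratic: z = 7 or z = -1.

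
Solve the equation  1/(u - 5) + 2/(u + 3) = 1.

Multiply both sides by (u - 5)(u + 3):
(u + 3) + 2(u - 5) = (u - 5)(u + 3).
Expand and collect terms: u² - 5u - 8 = 0.
By the quadratic formula, u = (5 ± √57) / 2, so u ≈ 6.2749 or u ≈ -1.2749.
Neither value makes a denominator zero (u ≠ 5, u ≠ -3), so both are valid.

u = -1.2749 or u = 6.2749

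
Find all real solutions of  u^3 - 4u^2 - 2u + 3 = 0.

u = -1 or u = 0.6972 or u = 4.3028

Possible rational roots are divisors of 3. Testing u = -1 gives 0, so (u + 1) is a factor.
Divide: u^3 - 4u^2 - 2u + 3 = (u + 1)(u^2 - 5u + 3).
Apply the quadratic formula to u^2 - 5u + 3 = 0: u = (5 +/- sqrt(13))/2, i.e. u ~= 4.3028 or u ~= 0.6972.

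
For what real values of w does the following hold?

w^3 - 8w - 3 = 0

Possible rational roots are divisors of -3. Testing w = 3 gives 0, so (w - 3) is a factor.
Divide: w^3 - 8w - 3 = (w - 3)(w^2 + 3w + 1).
Apply the quadratic formula to w^2 + 3w + 1 = 0: w = (-3 +/- sqrt(5))/2, i.e. w ~= -0.382 or w ~= -2.618.

w = -2.618 or w = -0.382 or w = 3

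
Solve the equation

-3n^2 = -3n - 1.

Rearrange to standard form: -3n^2 + 3n + 1 = 0.
Discriminant: (3)^2 - 4*(-3)*1 = 21.
Quadratic formula: n = (-3 +/- sqrt(21)) / (-6).
So n = 1/2 - sqrt(21)/6 ~= -0.2638 or n = 1/2 + sqrt(21)/6 ~= 1.2638.

n = -0.2638 or n = 1.2638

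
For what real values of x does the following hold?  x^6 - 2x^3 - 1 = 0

x = -0.7454 or x = 1.3415

Let u = x^3. The equation becomes u^2 - 2u - 1 = 0.
By the quadratic formula, u = 1 + sqrt(2) or u = 1 - sqrt(2).
x^3 = 1 + sqrt(2) gives x = (1 + sqrt(2))^(1/3) ~= 1.3415.
x^3 = 1 - sqrt(2) gives x = -(-1 + sqrt(2))^(1/3) ~= -0.7454.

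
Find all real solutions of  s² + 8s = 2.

s = -8.2426 or s = 0.2426

Rearrange to standard form: s² + 8s - 2 = 0.
Discriminant: (8)² − 4·1·(-2) = 72.
Quadratic formula: s = (-8 ± √72) / 2.
So s = -4 + 3·√(2) ≈ 0.2426 or s = -3·√(2) - 4 ≈ -8.2426.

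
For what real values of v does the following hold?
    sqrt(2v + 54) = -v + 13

Square both sides: 2v + 54 = (-v + 13)^2.
Expand and rearrange: v^2 - 28v + 115 = 0.
Solving gives v = 23 or v = 5.
Check each candidate in the original equation:
  v = 23: sqrt(100) = 10, while -v + 13 = -10 — extraneous.
  v = 5: sqrt(64) = 8, while -v + 13 = 8 — valid.

v = 5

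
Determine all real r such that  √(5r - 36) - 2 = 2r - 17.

Isolate the radical: √(5r - 36) = 2r - 15.
Square both sides: 5r - 36 = (2r - 15)².
Expand and rearrange: 4r² - 65r + 261 = 0.
Solving gives r = 9 or r = 7.25.
Check each candidate in the original equation:
  r = 9: √(9) = 3, while 2r - 15 = 3 — valid.
  r = 7.25: √(0.25) = 0.5, while 2r - 15 = -0.5 — extraneous.

r = 9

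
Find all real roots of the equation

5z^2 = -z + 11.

z = -1.5866 or z = 1.3866

Rearrange to standard form: 5z^2 + z - 11 = 0.
Discriminant: (1)^2 - 4*5*(-11) = 221.
Quadratic formula: z = (-1 +/- sqrt(221)) / 10.
So z = -1/10 + sqrt(221)/10 ~= 1.3866 or z = -sqrt(221)/10 - 1/10 ~= -1.5866.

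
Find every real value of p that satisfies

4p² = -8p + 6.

Rearrange to standard form: 4p² + 8p - 6 = 0.
Discriminant: (8)² − 4·4·(-6) = 160.
Quadratic formula: p = (-8 ± √160) / 8.
So p = -1 + √(10)/2 ≈ 0.5811 or p = -√(10)/2 - 1 ≈ -2.5811.

p = -2.5811 or p = 0.5811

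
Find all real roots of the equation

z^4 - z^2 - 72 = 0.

z = -3 or z = 3

Let u = z^2. The equation becomes u^2 - u - 72 = 0.
Factor: (u + 8)(u - 9) = 0, so u = -8 or u = 9.
z^2 = -8 < 0 has no real solution.
z^2 = 9 gives z = +/-3.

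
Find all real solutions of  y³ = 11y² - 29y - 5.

y = -0.1623 or y = 5 or y = 6.1623

Rearrange: y³ - 11y² + 29y + 5 = 0.
Possible rational roots are divisors of 5. Testing y = 5 gives 0, so (y - 5) is a factor.
Divide: y³ - 11y² + 29y + 5 = (y - 5)(y² - 6y - 1).
Apply the quadratic formula to y² - 6y - 1 = 0: y = (6 ± √40)/2, i.e. y ≈ 6.1623 or y ≈ -0.1623.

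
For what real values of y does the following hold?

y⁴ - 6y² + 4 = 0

y = -2.2882 or y = -0.874 or y = 0.874 or y = 2.2882

Let u = y². The equation becomes u² - 6u + 4 = 0.
By the quadratic formula, u = √(5) + 3 or u = 3 - √(5).
y² = √(5) + 3 gives y = ±√(√(5) + 3) ≈ ±2.2882.
y² = 3 - √(5) gives y = ±√(3 - √(5)) ≈ ±0.874.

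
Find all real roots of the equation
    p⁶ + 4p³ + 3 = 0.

p = -1.4422 or p = -1

Let u = p³. The equation becomes u² + 4u + 3 = 0.
Factor: (u + 3)(u + 1) = 0, so u = -3 or u = -1.
p³ = -3 gives p = -∛(3) ≈ -1.4422.
p³ = -1 gives p = -1.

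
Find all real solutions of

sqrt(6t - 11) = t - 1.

t = 2 or t = 6

Square both sides: 6t - 11 = (t - 1)^2.
Expand and rearrange: t^2 - 8t + 12 = 0.
Solving gives t = 6 or t = 2.
Check each candidate in the original equation:
  t = 6: sqrt(25) = 5, while t - 1 = 5 — valid.
  t = 2: sqrt(1) = 1, while t - 1 = 1 — valid.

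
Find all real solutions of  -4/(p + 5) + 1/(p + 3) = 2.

p = -6.7656 or p = -2.7344

Multiply both sides by (p + 5)(p + 3):
-4(p + 3) + (p + 5) = 2(p + 5)(p + 3).
Expand and collect terms: 2p² + 19p + 37 = 0.
By the quadratic formula, p = (-19 ± √65) / 4, so p ≈ -2.7344 or p ≈ -6.7656.
Neither value makes a denominator zero (p ≠ -5, p ≠ -3), so both are valid.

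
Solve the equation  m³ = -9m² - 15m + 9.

Rearrange: m³ + 9m² + 15m - 9 = 0.
Possible rational roots are divisors of -9. Testing m = -3 gives 0, so (m + 3) is a factor.
Divide: m³ + 9m² + 15m - 9 = (m + 3)(m² + 6m - 3).
Apply the quadratic formula to m² + 6m - 3 = 0: m = (-6 ± √48)/2, i.e. m ≈ 0.4641 or m ≈ -6.4641.

m = -6.4641 or m = -3 or m = 0.4641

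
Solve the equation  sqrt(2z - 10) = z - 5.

z = 5 or z = 7

Square both sides: 2z - 10 = (z - 5)^2.
Expand and rearrange: z^2 - 12z + 35 = 0.
Solving gives z = 7 or z = 5.
Check each candidate in the original equation:
  z = 7: sqrt(4) = 2, while z - 5 = 2 — valid.
  z = 5: sqrt(0) = 0, while z - 5 = 0 — valid.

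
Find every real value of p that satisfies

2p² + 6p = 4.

p = -3.5616 or p = 0.5616

Rearrange to standard form: 2p² + 6p - 4 = 0.
Discriminant: (6)² − 4·2·(-4) = 68.
Quadratic formula: p = (-6 ± √68) / 4.
So p = -3/2 + √(17)/2 ≈ 0.5616 or p = -√(17)/2 - 3/2 ≈ -3.5616.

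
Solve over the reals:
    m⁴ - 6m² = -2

m = -2.3761 or m = -0.5952 or m = 0.5952 or m = 2.3761

Let u = m². The equation becomes u² - 6u + 2 = 0.
By the quadratic formula, u = √(7) + 3 or u = 3 - √(7).
m² = √(7) + 3 gives m = ±√(√(7) + 3) ≈ ±2.3761.
m² = 3 - √(7) gives m = ±√(3 - √(7)) ≈ ±0.5952.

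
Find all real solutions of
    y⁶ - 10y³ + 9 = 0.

y = 1 or y = 2.0801

Let u = y³. The equation becomes u² - 10u + 9 = 0.
Factor: (u - 1)(u - 9) = 0, so u = 1 or u = 9.
y³ = 1 gives y = 1.
y³ = 9 gives y = ∛(9) ≈ 2.0801.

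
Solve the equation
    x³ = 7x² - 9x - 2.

x = -0.1926 or x = 2 or x = 5.1926

Rearrange: x³ - 7x² + 9x + 2 = 0.
Possible rational roots are divisors of 2. Testing x = 2 gives 0, so (x - 2) is a factor.
Divide: x³ - 7x² + 9x + 2 = (x - 2)(x² - 5x - 1).
Apply the quadratic formula to x² - 5x - 1 = 0: x = (5 ± √29)/2, i.e. x ≈ 5.1926 or x ≈ -0.1926.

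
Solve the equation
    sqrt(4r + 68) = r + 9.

r = -1

Square both sides: 4r + 68 = (r + 9)^2.
Expand and rearrange: r^2 + 14r + 13 = 0.
Solving gives r = -1 or r = -13.
Check each candidate in the original equation:
  r = -1: sqrt(64) = 8, while r + 9 = 8 — valid.
  r = -13: sqrt(16) = 4, while r + 9 = -4 — extraneous.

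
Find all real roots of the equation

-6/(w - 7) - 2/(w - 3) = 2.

w = 1 or w = 5

Multiply both sides by (w - 7)(w - 3):
-6(w - 3) - 2(w - 7) = 2(w - 7)(w - 3).
Expand and collect terms: 2w² - 12w + 10 = 0.
Factor or apply the quadratic formula: w = 5 or w = 1.
Neither value makes a denominator zero (w ≠ 7, w ≠ 3), so both are valid.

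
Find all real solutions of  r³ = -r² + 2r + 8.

Rearrange: r³ + r² - 2r - 8 = 0.
Possible rational roots are divisors of -8. Testing r = 2 gives 0, so (r - 2) is a factor.
Divide: r³ + r² - 2r - 8 = (r - 2)(r² + 3r + 4).
The quadratic r² + 3r + 4 has discriminant -7 < 0, so no further real roots.

r = 2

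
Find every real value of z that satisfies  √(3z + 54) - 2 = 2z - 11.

z = 9

Isolate the radical: √(3z + 54) = 2z - 9.
Square both sides: 3z + 54 = (2z - 9)².
Expand and rearrange: 4z² - 39z + 27 = 0.
Solving gives z = 9 or z = 0.75.
Check each candidate in the original equation:
  z = 9: √(81) = 9, while 2z - 9 = 9 — valid.
  z = 0.75: √(56.25) = 7.5, while 2z - 9 = -7.5 — extraneous.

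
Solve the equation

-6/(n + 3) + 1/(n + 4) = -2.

n = -4.1375 or n = -0.3625

Multiply both sides by (n + 3)(n + 4):
-6(n + 4) + (n + 3) = -2(n + 3)(n + 4).
Expand and collect terms: -2n² - 9n - 3 = 0.
By the quadratic formula, n = (9 ± √57) / -4, so n ≈ -4.1375 or n ≈ -0.3625.
Neither value makes a denominator zero (n ≠ -3, n ≠ -4), so both are valid.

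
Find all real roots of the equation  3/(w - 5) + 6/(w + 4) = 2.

w = -1.5584 or w = 7.0584

Multiply both sides by (w - 5)(w + 4):
3(w + 4) + 6(w - 5) = 2(w - 5)(w + 4).
Expand and collect terms: 2w² - 11w - 22 = 0.
By the quadratic formula, w = (11 ± √297) / 4, so w ≈ 7.0584 or w ≈ -1.5584.
Neither value makes a denominator zero (w ≠ 5, w ≠ -4), so both are valid.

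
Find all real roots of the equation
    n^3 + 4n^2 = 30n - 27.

Rearrange: n^3 + 4n^2 - 30n + 27 = 0.
Possible rational roots are divisors of 27. Testing n = 3 gives 0, so (n - 3) is a factor.
Divide: n^3 + 4n^2 - 30n + 27 = (n - 3)(n^2 + 7n - 9).
Apply the quadratic formula to n^2 + 7n - 9 = 0: n = (-7 +/- sqrt(85))/2, i.e. n ~= 1.1098 or n ~= -8.1098.

n = -8.1098 or n = 1.1098 or n = 3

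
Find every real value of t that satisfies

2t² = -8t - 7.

t = -2.7071 or t = -1.2929

Rearrange to standard form: 2t² + 8t + 7 = 0.
Discriminant: (8)² − 4·2·7 = 8.
Quadratic formula: t = (-8 ± √8) / 4.
So t = -2 + √(2)/2 ≈ -1.2929 or t = -2 - √(2)/2 ≈ -2.7071.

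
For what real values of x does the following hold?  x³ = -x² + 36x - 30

x = -6.873 or x = 0.873 or x = 5

Rearrange: x³ + x² - 36x + 30 = 0.
Possible rational roots are divisors of 30. Testing x = 5 gives 0, so (x - 5) is a factor.
Divide: x³ + x² - 36x + 30 = (x - 5)(x² + 6x - 6).
Apply the quadratic formula to x² + 6x - 6 = 0: x = (-6 ± √60)/2, i.e. x ≈ 0.873 or x ≈ -6.873.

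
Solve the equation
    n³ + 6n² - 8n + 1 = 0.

Possible rational roots are divisors of 1. Testing n = 1 gives 0, so (n - 1) is a factor.
Divide: n³ + 6n² - 8n + 1 = (n - 1)(n² + 7n - 1).
Apply the quadratic formula to n² + 7n - 1 = 0: n = (-7 ± √53)/2, i.e. n ≈ 0.1401 or n ≈ -7.1401.

n = -7.1401 or n = 0.1401 or n = 1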